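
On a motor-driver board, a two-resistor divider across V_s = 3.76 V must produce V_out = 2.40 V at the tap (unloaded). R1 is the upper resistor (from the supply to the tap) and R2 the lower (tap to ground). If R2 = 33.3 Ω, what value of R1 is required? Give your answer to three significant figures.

Required fraction k = V_out/V_s = 0.6383.
So R1 = R2 · (V_s/V_out − 1) = 33.3 × (3.76/2.40 − 1) = 33.3 × 0.5667 = 18.87 Ω.

R1 ≈ 18.9 Ω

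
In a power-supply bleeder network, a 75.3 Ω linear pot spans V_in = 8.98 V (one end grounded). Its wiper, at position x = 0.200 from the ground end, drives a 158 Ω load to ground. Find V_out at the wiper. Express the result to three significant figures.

The pot divides into 60.24 Ω above the wiper and 15.06 Ω below.
(x·R_p) ‖ R_L = 13.75 Ω.
Then V_out = V_in · 13.75/(60.24 + 13.75) = 1.669 V.

V_out ≈ 1.67 V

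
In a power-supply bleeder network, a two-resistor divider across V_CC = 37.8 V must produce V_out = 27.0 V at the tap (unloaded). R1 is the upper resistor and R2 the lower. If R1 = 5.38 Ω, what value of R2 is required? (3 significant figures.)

The divider ratio is R2/(R1+R2) = 27.0/37.8 = 0.7143.
Rearranging, R2 = R1·k/(1−k) = 5.38 × 2.500 = 13.45 Ω.

R2 ≈ 13.5 Ω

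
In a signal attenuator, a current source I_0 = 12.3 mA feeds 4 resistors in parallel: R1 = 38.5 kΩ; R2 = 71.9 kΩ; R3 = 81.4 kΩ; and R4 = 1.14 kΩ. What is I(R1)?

ΣG = 1/38.5 + 1/71.9 + 1/81.4 + 1/1.14 = 0.9294.
R1 takes the fraction G_k/ΣG = 0.02597/0.9294 = 0.02795, so I = 12.3 × 0.02795 = 0.3438 mA.

I ≈ 0.344 mA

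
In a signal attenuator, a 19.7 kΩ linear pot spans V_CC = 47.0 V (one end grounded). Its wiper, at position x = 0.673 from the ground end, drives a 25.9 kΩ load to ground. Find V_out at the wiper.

Split the track: R_lower = x·R_p = 13.26 kΩ, R_upper = (1−x)·R_p = 6.442 kΩ.
Lower segment in parallel with the load: 13.26 ‖ 25.9 = 8.769 kΩ.
Then V_out = V_CC · 8.769/(6.442 + 8.769) = 27.10 V.

V_out ≈ 27.1 V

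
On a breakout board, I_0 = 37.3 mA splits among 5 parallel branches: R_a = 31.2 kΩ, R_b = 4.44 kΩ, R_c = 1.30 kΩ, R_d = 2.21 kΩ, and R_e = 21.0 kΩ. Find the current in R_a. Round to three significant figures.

I ≈ 0.783 mA

ΣG = 1/31.2 + 1/4.44 + 1/1.30 + 1/2.21 + 1/21.0 = 1.527.
R_a takes the fraction G_k/ΣG = 0.03205/1.527 = 0.02099, so I = 37.3 × 0.02099 = 0.7831 mA.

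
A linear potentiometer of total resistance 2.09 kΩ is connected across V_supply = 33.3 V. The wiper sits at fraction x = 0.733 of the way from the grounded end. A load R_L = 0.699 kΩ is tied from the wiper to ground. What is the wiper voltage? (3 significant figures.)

V_out ≈ 15.4 V

The pot divides into 0.5580 kΩ above the wiper and 1.532 kΩ below.
Lower segment in parallel with the load: 1.532 ‖ 0.699 = 0.4800 kΩ.
Then V_out = V_supply · 0.4800/(0.5580 + 0.4800) = 15.40 V.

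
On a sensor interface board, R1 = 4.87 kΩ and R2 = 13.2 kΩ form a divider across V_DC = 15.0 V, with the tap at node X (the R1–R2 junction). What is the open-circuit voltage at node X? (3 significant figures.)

V_th ≈ 11.0 V

V_th is the unloaded tap voltage: V_DC · R2/(R1+R2) = 15.0 × 0.7305 = 10.96 V.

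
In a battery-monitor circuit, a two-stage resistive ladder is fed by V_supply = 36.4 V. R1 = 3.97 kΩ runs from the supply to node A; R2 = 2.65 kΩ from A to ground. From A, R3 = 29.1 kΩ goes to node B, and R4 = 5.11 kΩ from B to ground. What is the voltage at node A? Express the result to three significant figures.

Looking into the second stage from A: R3 + R4 = 34.21 kΩ appears in parallel with R2.
Effective lower resistance at A: R2 ‖ 34.21 = 2.459 kΩ.
V_A = 36.4 × 2.459/(3.97 + 2.459) = 13.92 V.

V_A ≈ 13.9 V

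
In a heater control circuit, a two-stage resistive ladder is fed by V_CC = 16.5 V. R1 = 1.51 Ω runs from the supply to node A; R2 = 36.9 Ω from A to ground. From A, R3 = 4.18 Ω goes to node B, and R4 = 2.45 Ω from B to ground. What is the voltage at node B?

The second stage (R3 + R4 = 6.630 Ω) loads node A in parallel with R2.
Effective lower resistance at A: R2 ‖ 6.630 = 5.620 Ω.
First divider: V_A = V_CC · 5.620/(1.51 + 5.620) = 13.01 V.
Stage 2 is unloaded, so V_B = V_A · R4/(R3+R4) = 13.01 × 2.45/6.630 = 4.806 V.

V_B ≈ 4.81 V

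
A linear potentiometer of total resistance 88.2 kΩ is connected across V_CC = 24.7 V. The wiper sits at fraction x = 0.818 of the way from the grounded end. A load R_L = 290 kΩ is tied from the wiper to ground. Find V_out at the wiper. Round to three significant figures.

V_out ≈ 19.3 V

The pot divides into 16.05 kΩ above the wiper and 72.15 kΩ below.
R_L loads the lower segment: effective lower R = 57.77 kΩ.
Loaded-divider output: V_out = 24.7 × 0.7826 = 19.33 V.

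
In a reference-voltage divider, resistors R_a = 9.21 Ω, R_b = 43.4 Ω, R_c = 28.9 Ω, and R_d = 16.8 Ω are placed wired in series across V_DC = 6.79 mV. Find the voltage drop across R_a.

V ≈ 0.636 mV

Series total: ΣR = 9.21 + 43.4 + 28.9 + 16.8 = 98.31 Ω.
Voltage divider: V = V_DC · (9.210 / 98.31) = 6.79 × 0.09368 = 0.6361 mV.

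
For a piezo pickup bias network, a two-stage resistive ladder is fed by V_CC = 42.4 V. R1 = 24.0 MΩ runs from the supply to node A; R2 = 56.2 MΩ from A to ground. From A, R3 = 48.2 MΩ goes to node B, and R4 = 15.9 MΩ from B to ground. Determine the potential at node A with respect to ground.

The second stage (R3 + R4 = 64.10 MΩ) loads node A in parallel with R2.
R2 ‖ (R3+R4) = 29.95 MΩ.
V_A = 42.4 × 29.95/(24.0 + 29.95) = 23.54 V.

V_A ≈ 23.5 V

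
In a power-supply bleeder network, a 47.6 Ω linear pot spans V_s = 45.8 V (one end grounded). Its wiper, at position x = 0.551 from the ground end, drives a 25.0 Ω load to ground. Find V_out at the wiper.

Split the track: R_lower = x·R_p = 26.23 Ω, R_upper = (1−x)·R_p = 21.37 Ω.
R_L loads the lower segment: effective lower R = 12.80 Ω.
Then V_out = V_s · 12.80/(21.37 + 12.80) = 17.15 V.
(Unloaded: V_out = x·V_s = 25.2 V.)

V_out ≈ 17.2 V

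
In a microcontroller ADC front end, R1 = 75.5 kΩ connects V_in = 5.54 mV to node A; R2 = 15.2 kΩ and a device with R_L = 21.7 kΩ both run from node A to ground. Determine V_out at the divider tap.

V_out ≈ 0.586 mV

The load sits in parallel with R2, giving an effective lower resistance R2' = R2·R_L/(R2+R_L) = 8.939 kΩ.
Voltage divider with the loaded lower leg: V_out = 5.54 × 8.939/(75.5 + 8.939) = 5.54 × 0.1059 = 0.5865 mV.
(Unloaded it would be 0.928 mV; the load pulls it down.)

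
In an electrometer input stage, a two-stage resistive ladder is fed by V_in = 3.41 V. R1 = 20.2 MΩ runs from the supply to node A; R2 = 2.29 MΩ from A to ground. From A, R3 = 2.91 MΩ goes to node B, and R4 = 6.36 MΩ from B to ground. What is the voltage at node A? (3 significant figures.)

Node A sees R2 in parallel with the series input of stage 2, R3 + R4 = 9.270 MΩ.
Effective lower resistance at A: R2 ‖ 9.270 = 1.836 MΩ.
So V_A = 3.41 × 0.08333 = 0.2842 V.

V_A ≈ 0.284 V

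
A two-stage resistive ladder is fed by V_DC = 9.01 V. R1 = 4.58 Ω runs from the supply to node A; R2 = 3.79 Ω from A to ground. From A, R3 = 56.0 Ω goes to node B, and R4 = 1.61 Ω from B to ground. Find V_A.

V_A ≈ 3.94 V

Looking into the second stage from A: R3 + R4 = 57.61 Ω appears in parallel with R2.
Effective lower resistance at A: R2 ‖ 57.61 = 3.556 Ω.
V_A = 9.01 × 3.556/(4.58 + 3.556) = 3.938 V.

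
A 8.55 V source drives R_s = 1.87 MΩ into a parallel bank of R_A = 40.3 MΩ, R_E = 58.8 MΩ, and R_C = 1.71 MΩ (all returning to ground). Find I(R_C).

I ≈ 2.30 µA

Parallel bank: R_p = 1/(1/40.3 + 1/58.8 + 1/1.71) = 1.596 MΩ.
V_A by voltage divider: V_A = 8.55 × 1.596/(1.87 + 1.596) = 3.937 V.
I(R_C) = V_A / R_C = 3.937/1.71 = 2.302 µA.
(Equivalently: I_total = 2.467 µA, then current-divider fraction G_k/ΣG = 0.9333.)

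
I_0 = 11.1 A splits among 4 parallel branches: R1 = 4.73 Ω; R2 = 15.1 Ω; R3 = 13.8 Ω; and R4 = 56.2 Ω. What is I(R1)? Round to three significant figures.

I ≈ 6.38 A

Total conductance ΣG = 1/4.73 + 1/15.1 + 1/13.8 + 1/56.2 = 0.3679 (units of 1/Ω).
R1 takes the fraction G_k/ΣG = 0.2114/0.3679 = 0.5747, so I = 11.1 × 0.5747 = 6.379 A.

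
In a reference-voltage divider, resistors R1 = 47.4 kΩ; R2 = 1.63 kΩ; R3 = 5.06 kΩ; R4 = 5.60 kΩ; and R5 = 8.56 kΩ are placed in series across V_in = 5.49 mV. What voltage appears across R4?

Series total: ΣR = 47.4 + 1.63 + 5.06 + 5.60 + 8.56 = 68.25 kΩ.
V = V_in · R/ΣR = 5.49 × 0.08205 = 0.4505 mV.

V ≈ 0.450 mV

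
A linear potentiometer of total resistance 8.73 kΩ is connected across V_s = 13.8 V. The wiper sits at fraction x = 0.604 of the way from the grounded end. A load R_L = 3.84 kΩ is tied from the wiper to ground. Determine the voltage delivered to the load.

V_out ≈ 5.40 V

Lower segment x·R_p = 5.273 kΩ; upper segment (1−x)·R_p = 3.457 kΩ.
(x·R_p) ‖ R_L = 2.222 kΩ.
V_out = 13.8 × 2.222/(3.457 + 2.222) = 5.399 V.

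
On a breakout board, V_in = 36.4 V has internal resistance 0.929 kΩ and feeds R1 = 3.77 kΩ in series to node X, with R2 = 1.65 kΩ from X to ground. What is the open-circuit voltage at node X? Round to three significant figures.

V_th ≈ 9.46 V

R1' = 0.929 + 3.77 = 4.699 kΩ (source resistance + R1).
Open-circuit (no load on X): V_th = V_in · R2/(R1' + R2) = 36.4 × 1.65/(4.699 + 1.65) = 9.460 V.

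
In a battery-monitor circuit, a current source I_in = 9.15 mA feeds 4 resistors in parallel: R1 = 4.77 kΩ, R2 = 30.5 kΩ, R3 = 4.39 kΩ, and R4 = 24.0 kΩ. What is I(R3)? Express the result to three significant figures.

I ≈ 4.07 mA

Conductances: ΣG = 1/4.77 + 1/30.5 + 1/4.39 + 1/24.0 = 0.5119 (1/kΩ).
By the current-divider rule, I = I_in · G_k/ΣG = 9.15 × 0.4450 = 4.072 mA.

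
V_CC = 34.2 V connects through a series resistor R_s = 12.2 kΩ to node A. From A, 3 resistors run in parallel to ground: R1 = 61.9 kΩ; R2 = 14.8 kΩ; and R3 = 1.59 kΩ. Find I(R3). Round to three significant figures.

Combine the parallel branches: R_p = (1/61.9 + 1/14.8 + 1/1.59)⁻¹ = 1.403 kΩ.
Node voltage V_A = V_CC · R_p/(R_s + R_p) = 34.2 × 0.1032 = 3.528 V.
I(R3) = V_A / R3 = 3.528/1.59 = 2.219 mA.
(Check via current divider: I_total = 2.514 mA; share G_k/ΣG = 0.8825 → same result.)

I ≈ 2.22 mA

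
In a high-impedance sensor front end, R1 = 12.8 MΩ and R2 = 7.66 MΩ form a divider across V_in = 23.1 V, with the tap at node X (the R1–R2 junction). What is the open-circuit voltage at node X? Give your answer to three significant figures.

V_th ≈ 8.65 V

V_th is the unloaded tap voltage: V_in · R2/(R1+R2) = 23.1 × 0.3744 = 8.648 V.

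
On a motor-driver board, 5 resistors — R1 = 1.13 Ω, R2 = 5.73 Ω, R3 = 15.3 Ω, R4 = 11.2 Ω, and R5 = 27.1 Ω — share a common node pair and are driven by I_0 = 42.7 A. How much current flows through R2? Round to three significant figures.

ΣG = 1/1.13 + 1/5.73 + 1/15.3 + 1/11.2 + 1/27.1 = 1.251.
By the current-divider rule, I = I_0 · G_k/ΣG = 42.7 × 0.1395 = 5.957 A.

I ≈ 5.96 A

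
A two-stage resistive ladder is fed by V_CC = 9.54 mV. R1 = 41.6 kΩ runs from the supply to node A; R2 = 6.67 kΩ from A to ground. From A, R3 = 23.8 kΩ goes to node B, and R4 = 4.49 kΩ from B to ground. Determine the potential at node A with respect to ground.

The second stage (R3 + R4 = 28.29 kΩ) loads node A in parallel with R2.
Effective lower resistance at A: R2 ‖ 28.29 = 5.397 kΩ.
First divider: V_A = V_CC · 5.397/(41.6 + 5.397) = 1.096 mV.

V_A ≈ 1.10 mV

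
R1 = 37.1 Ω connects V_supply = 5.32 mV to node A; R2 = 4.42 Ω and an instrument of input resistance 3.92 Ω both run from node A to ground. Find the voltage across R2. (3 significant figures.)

V_out ≈ 0.282 mV

R2 ‖ R_L = (4.42 × 3.92)/(4.42 + 3.92) = 2.078 Ω.
Now apply the divider: V_out = 5.32 × 0.05303 = 0.2821 mV.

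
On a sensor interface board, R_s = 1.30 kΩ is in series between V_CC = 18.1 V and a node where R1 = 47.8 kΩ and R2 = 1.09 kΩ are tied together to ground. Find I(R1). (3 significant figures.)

Combine the parallel branches: R_p = (1/47.8 + 1/1.09)⁻¹ = 1.066 kΩ.
V_A by voltage divider: V_A = 18.1 × 1.066/(1.30 + 1.066) = 8.154 V.
Branch current I = V_A/R1 = 8.154/47.8 = 0.1706 mA.
(Equivalently: I_total = 7.651 mA, then current-divider fraction G_k/ΣG = 0.02229.)

I ≈ 0.171 mA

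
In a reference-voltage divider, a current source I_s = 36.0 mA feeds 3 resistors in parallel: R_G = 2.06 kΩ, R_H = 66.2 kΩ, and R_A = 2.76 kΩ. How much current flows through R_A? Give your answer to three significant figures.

Conductances: ΣG = 1/2.06 + 1/66.2 + 1/2.76 = 0.8629 (1/kΩ).
By the current-divider rule, I = I_s · G_k/ΣG = 36.0 × 0.4199 = 15.12 mA.

I ≈ 15.1 mA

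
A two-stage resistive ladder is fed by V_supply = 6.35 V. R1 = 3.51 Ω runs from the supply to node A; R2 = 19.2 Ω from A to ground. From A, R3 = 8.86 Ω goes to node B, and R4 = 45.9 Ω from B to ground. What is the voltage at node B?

V_B ≈ 4.27 V

The second stage (R3 + R4 = 54.76 Ω) loads node A in parallel with R2.
Effective lower resistance at A: R2 ‖ 54.76 = 14.22 Ω.
So V_A = 6.35 × 0.8020 = 5.093 V.
Then the unloaded second divider: V_B = V_A × R4/(R3+R4) = 5.093 × 0.8382 = 4.269 V.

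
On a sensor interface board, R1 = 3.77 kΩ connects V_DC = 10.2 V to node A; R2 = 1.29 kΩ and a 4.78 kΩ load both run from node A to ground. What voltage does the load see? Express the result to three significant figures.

V_out ≈ 2.17 V

The load sits in parallel with R2, giving an effective lower resistance R2' = R2·R_L/(R2+R_L) = 1.016 kΩ.
Voltage divider with the loaded lower leg: V_out = 10.2 × 1.016/(3.77 + 1.016) = 10.2 × 0.2123 = 2.165 V.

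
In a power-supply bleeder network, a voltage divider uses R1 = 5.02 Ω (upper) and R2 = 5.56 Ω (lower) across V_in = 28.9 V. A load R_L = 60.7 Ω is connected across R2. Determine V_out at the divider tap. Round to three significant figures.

The load sits in parallel with R2, giving an effective lower resistance R2' = R2·R_L/(R2+R_L) = 5.093 Ω.
Then V_out = V_in · R2'/(R1 + R2') = 28.9 × 5.093/10.11 = 14.55 V.

V_out ≈ 14.6 V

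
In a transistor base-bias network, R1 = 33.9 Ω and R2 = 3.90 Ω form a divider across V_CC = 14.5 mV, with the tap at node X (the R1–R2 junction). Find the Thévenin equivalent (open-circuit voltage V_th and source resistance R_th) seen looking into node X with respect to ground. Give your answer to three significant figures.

V_th ≈ 1.50 mV, R_th ≈ 3.50 Ω

V_th is the unloaded tap voltage: V_CC · R2/(R1+R2) = 14.5 × 0.1032 = 1.496 mV.
With V_CC suppressed (replaced by a short), R_th = R1 ‖ R2 = (33.90 × 3.90)/(33.90 + 3.90) = 3.498 Ω.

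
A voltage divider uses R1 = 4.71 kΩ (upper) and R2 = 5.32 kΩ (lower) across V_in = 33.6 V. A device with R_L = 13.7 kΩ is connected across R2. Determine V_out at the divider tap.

V_out ≈ 15.1 V

First combine the lower leg with the load: R2 ‖ R_L = 3.832 kΩ.
Then V_out = V_in · R2'/(R1 + R2') = 33.6 × 3.832/8.542 = 15.07 V.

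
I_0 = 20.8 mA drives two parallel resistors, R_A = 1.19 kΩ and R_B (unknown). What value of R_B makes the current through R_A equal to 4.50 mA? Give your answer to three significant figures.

Two-branch current divider: I_A = I_0 · R_B/(R_A + R_B).
4.50/20.8 = R_B/(R_A + R_B) → R_B = R_A · (0.2163)/(1 − 0.2163) = 1.19 × 0.2761 = 0.3285 kΩ.

R_B ≈ 0.329 kΩ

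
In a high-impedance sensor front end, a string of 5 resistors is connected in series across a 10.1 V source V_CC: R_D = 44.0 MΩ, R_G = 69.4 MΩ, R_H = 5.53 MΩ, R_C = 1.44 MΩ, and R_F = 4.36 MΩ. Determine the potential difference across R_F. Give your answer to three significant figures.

Series total: ΣR = 44.0 + 69.4 + 5.53 + 1.44 + 4.36 = 124.7 MΩ.
By the voltage-divider rule, V = 10.1 × 4.360/124.7 = 0.3531 V.

V ≈ 0.353 V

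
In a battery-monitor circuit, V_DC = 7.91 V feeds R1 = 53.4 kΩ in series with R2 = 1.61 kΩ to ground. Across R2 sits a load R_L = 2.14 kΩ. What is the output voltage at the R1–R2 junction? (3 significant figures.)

R2 ‖ R_L = (1.61 × 2.14)/(1.61 + 2.14) = 0.9188 kΩ.
Then V_out = V_DC · R2'/(R1 + R2') = 7.91 × 0.9188/54.32 = 0.1338 V.

V_out ≈ 0.134 V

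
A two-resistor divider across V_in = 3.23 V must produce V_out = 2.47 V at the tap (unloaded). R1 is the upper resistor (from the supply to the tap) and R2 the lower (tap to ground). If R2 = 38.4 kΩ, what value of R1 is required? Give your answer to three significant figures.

The divider ratio is R2/(R1+R2) = 2.47/3.23 = 0.7647.
So R1 = R2 · (V_in/V_out − 1) = 38.4 × (3.23/2.47 − 1) = 38.4 × 0.3077 = 11.82 kΩ.

R1 ≈ 11.8 kΩ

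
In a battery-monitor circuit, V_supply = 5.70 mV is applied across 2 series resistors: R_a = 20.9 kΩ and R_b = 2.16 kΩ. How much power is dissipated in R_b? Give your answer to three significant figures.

P ≈ 0.132 nW

The common current is I = 5.70/23.06 = 0.2472 µA.
P(R_b) = I²·R_b = (0.2472)² × 2.16 = 0.1320 nW.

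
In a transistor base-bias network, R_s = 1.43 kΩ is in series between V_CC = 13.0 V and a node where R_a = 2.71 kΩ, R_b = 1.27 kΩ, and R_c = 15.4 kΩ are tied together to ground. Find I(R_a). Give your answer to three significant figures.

I ≈ 1.75 mA

Parallel bank: R_p = 1/(1/2.71 + 1/1.27 + 1/15.4) = 0.8188 kΩ.
V_A by voltage divider: V_A = 13.0 × 0.8188/(1.43 + 0.8188) = 4.733 V.
Branch current I = V_A/R_a = 4.733/2.71 = 1.747 mA.
(Equivalently: I_total = 5.781 mA, then current-divider fraction G_k/ΣG = 0.3021.)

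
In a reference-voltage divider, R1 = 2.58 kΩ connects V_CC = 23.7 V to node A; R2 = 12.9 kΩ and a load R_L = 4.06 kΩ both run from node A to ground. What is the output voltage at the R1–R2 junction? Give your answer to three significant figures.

V_out ≈ 12.9 V

R2 ‖ R_L = (12.9 × 4.06)/(12.9 + 4.06) = 3.088 kΩ.
Voltage divider with the loaded lower leg: V_out = 23.7 × 3.088/(2.58 + 3.088) = 23.7 × 0.5448 = 12.91 V.
(Unloaded it would be 19.8 V; the load pulls it down.)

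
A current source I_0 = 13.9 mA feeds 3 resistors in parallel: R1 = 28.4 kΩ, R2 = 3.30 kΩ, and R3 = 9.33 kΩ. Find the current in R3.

Total conductance ΣG = 1/28.4 + 1/3.30 + 1/9.33 = 0.4454 (units of 1/kΩ).
R3 takes the fraction G_k/ΣG = 0.1072/0.4454 = 0.2406, so I = 13.9 × 0.2406 = 3.345 mA.

I ≈ 3.34 mA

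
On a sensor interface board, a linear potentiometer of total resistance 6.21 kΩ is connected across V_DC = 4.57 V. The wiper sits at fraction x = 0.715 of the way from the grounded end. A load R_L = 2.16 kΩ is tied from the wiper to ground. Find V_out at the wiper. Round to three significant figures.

The pot divides into 1.770 kΩ above the wiper and 4.440 kΩ below.
Lower segment in parallel with the load: 4.440 ‖ 2.16 = 1.453 kΩ.
Then V_out = V_DC · 1.453/(1.770 + 1.453) = 2.060 V.

V_out ≈ 2.06 V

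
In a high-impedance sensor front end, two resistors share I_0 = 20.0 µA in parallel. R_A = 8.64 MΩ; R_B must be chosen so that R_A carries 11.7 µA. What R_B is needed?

R_B ≈ 12.2 MΩ

The fraction through R_A equals R_B/(R_A+R_B).
With f = 0.5850, R_B = R_A · f/(1−f) = 8.64 × 1.410 = 12.18 MΩ.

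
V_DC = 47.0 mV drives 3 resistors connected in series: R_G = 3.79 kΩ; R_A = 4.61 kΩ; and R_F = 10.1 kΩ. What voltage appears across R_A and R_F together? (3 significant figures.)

Series total: ΣR = 3.79 + 4.61 + 10.1 = 18.50 kΩ.
R_{R_A..R_F} = 4.61 + 10.1 = 14.71 kΩ.
Voltage divider: V = V_DC · (14.71 / 18.50) = 47.0 × 0.7951 = 37.37 mV.

V ≈ 37.4 mV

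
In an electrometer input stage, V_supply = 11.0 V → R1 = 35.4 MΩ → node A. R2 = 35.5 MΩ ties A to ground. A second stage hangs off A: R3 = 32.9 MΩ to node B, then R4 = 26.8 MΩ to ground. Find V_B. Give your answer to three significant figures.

V_B ≈ 1.91 V

The second stage (R3 + R4 = 59.70 MΩ) loads node A in parallel with R2.
Effective lower resistance at A: R2 ‖ 59.70 = 22.26 MΩ.
V_A = 11.0 × 22.26/(35.4 + 22.26) = 4.247 V.
Stage 2 is unloaded, so V_B = V_A · R4/(R3+R4) = 4.247 × 26.8/59.70 = 1.906 V.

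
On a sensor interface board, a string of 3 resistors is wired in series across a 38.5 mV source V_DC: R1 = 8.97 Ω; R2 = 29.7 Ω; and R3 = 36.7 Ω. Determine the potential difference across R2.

V ≈ 15.2 mV

Series total: ΣR = 8.97 + 29.7 + 36.7 = 75.37 Ω.
V = V_DC · R/ΣR = 38.5 × 0.3941 = 15.17 mV.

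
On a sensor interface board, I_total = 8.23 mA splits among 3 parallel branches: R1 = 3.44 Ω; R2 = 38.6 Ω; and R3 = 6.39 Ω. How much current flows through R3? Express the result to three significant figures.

I ≈ 2.72 mA

Total conductance ΣG = 1/3.44 + 1/38.6 + 1/6.39 = 0.4731 (units of 1/Ω).
R3 takes the fraction G_k/ΣG = 0.1565/0.4731 = 0.3308, so I = 8.23 × 0.3308 = 2.722 mA.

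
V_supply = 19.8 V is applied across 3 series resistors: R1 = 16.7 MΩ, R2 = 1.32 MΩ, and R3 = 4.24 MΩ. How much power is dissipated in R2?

ΣR = 22.26 MΩ → I = 19.8/22.26 = 0.8895 µA.
P(R2) = I²·R2 = (0.8895)² × 1.32 = 1.044 µW.

P ≈ 1.04 µW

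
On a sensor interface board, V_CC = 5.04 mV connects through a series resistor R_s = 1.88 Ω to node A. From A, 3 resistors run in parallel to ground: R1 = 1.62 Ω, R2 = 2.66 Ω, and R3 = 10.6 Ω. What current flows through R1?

Combine the parallel branches: R_p = (1/1.62 + 1/2.66 + 1/10.6)⁻¹ = 0.9195 Ω.
V_A = 5.04 × 0.9195/2.799 = 1.655 mV.
I(R1) = V_A / R1 = 1.655/1.62 = 1.022 mA.
(Equivalently: I_total = 1.800 mA, then current-divider fraction G_k/ΣG = 0.5676.)

I ≈ 1.02 mA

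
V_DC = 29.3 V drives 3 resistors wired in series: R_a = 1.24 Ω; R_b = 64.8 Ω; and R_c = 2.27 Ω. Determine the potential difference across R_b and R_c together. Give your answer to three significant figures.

Total series resistance ΣR = 1.24 + 64.8 + 2.27 = 68.31 Ω.
R_{R_b..R_c} = 64.8 + 2.27 = 67.07 Ω.
V = V_DC · R/ΣR = 29.3 × 0.9818 = 28.77 V.

V ≈ 28.8 V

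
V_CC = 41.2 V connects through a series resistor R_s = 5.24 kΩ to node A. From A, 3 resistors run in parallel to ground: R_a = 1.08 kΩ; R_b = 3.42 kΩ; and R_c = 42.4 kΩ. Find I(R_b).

Equivalent of the parallel group: R_p = 0.8052 kΩ.
V_A by voltage divider: V_A = 41.2 × 0.8052/(5.24 + 0.8052) = 5.488 V.
Branch current I = V_A/R_b = 5.488/3.42 = 1.605 mA.

I ≈ 1.60 mA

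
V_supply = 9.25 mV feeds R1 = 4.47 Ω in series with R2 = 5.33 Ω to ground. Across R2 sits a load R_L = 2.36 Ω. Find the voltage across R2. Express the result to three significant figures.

R2 ‖ R_L = (5.33 × 2.36)/(5.33 + 2.36) = 1.636 Ω.
Now apply the divider: V_out = 9.25 × 0.2679 = 2.478 mV.

V_out ≈ 2.48 mV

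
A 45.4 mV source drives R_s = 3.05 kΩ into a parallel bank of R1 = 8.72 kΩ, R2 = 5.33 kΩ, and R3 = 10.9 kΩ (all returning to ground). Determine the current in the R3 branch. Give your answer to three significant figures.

I ≈ 1.89 µA

Equivalent of the parallel group: R_p = 2.538 kΩ.
V_A = 45.4 × 2.538/5.588 = 20.62 mV.
Branch current I = V_A/R3 = 20.62/10.9 = 1.892 µA.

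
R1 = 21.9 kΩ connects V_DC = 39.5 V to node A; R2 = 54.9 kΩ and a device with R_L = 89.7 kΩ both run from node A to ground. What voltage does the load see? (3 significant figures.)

R2 ‖ R_L = (54.9 × 89.7)/(54.9 + 89.7) = 34.06 kΩ.
Then V_out = V_DC · R2'/(R1 + R2') = 39.5 × 34.06/55.96 = 24.04 V.

V_out ≈ 24.0 V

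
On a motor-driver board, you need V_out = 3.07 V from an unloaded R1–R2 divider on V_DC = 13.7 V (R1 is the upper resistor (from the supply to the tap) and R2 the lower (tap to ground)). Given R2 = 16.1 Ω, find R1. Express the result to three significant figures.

R1 ≈ 55.7 Ω

Required fraction k = V_out/V_DC = 0.2241.
R1 = R2·(1/k − 1) = 16.1 × 3.463 = 55.75 Ω.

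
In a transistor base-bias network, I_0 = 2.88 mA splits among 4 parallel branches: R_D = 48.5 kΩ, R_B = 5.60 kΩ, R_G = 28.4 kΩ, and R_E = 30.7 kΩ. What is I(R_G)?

I ≈ 0.380 mA

Total conductance ΣG = 1/48.5 + 1/5.60 + 1/28.4 + 1/30.7 = 0.2670 (units of 1/kΩ).
By the current-divider rule, I = I_0 · G_k/ΣG = 2.88 × 0.1319 = 0.3798 mA.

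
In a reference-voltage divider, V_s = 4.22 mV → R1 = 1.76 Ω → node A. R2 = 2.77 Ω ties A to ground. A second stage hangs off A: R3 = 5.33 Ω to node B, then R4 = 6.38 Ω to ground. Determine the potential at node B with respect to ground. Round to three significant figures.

V_B ≈ 1.29 mV

The second stage (R3 + R4 = 11.71 Ω) loads node A in parallel with R2.
Effective lower resistance at A: R2 ‖ 11.71 = 2.240 Ω.
V_A = 4.22 × 2.240/(1.76 + 2.240) = 2.363 mV.
Stage 2 is unloaded, so V_B = V_A · R4/(R3+R4) = 2.363 × 6.38/11.71 = 1.288 mV.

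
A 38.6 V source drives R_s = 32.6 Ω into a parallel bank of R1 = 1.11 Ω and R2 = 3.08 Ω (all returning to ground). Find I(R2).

I ≈ 0.306 A

Parallel bank: R_p = 1/(1/1.11 + 1/3.08) = 0.8159 Ω.
Node voltage V_A = V_DC · R_p/(R_s + R_p) = 38.6 × 0.02442 = 0.9425 V.
I(R2) = V_A / R2 = 0.9425/3.08 = 0.3060 A.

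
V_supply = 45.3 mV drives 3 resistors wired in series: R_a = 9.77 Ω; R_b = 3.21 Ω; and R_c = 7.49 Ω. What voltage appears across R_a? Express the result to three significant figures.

ΣR = 9.77 + 3.21 + 7.49 = 20.47 Ω.
Voltage divider: V = V_supply · (9.770 / 20.47) = 45.3 × 0.4773 = 21.62 mV.

V ≈ 21.6 mV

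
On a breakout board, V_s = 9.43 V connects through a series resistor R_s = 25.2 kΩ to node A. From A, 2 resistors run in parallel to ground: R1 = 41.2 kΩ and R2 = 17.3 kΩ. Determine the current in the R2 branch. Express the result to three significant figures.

I ≈ 0.178 mA

Combine the parallel branches: R_p = (1/41.2 + 1/17.3)⁻¹ = 12.18 kΩ.
Node voltage V_A = V_s · R_p/(R_s + R_p) = 9.43 × 0.3259 = 3.073 V.
I(R2) = V_A / R2 = 3.073/17.3 = 0.1777 mA.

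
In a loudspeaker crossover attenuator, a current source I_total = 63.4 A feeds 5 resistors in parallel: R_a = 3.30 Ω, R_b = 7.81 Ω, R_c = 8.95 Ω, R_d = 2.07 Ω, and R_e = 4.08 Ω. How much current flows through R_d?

I ≈ 24.1 A

Total conductance ΣG = 1/3.30 + 1/7.81 + 1/8.95 + 1/2.07 + 1/4.08 = 1.271 (units of 1/Ω).
Current divider: I(R_d) = I_total · G_k/ΣG = 63.4 × (0.4831/1.271) = 63.4 × 0.3801 = 24.10 A.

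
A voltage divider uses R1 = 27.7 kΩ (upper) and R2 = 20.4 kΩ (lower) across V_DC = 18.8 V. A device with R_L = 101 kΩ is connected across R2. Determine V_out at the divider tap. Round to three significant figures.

V_out ≈ 7.14 V

First combine the lower leg with the load: R2 ‖ R_L = 16.97 kΩ.
Then V_out = V_DC · R2'/(R1 + R2') = 18.8 × 16.97/44.67 = 7.143 V.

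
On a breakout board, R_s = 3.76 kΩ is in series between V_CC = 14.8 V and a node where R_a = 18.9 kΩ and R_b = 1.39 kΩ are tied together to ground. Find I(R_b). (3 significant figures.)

Combine the parallel branches: R_p = (1/18.9 + 1/1.39)⁻¹ = 1.295 kΩ.
V_A = 14.8 × 1.295/5.055 = 3.791 V.
I(R_b) = V_A / R_b = 3.791/1.39 = 2.727 mA.
(Check via current divider: I_total = 2.928 mA; share G_k/ΣG = 0.9315 → same result.)

I ≈ 2.73 mA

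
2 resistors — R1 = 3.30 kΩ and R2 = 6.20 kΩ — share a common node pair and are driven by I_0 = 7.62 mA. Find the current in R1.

I ≈ 4.97 mA

With just two branches, the current splits inversely with resistance.
I(R1) = 7.62 × 6.20/(3.30 + 6.20) = 7.62 × 0.6526 = 4.973 mA.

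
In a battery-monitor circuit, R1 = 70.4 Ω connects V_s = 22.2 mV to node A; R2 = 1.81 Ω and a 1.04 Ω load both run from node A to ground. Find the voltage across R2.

V_out ≈ 0.206 mV

R2 ‖ R_L = (1.81 × 1.04)/(1.81 + 1.04) = 0.6605 Ω.
Then V_out = V_s · R2'/(R1 + R2') = 22.2 × 0.6605/71.06 = 0.2063 mV.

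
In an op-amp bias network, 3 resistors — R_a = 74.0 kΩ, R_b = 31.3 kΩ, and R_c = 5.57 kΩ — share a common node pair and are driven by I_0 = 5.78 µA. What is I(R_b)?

Conductances: ΣG = 1/74.0 + 1/31.3 + 1/5.57 = 0.2250 (1/kΩ).
R_b takes the fraction G_k/ΣG = 0.03195/0.2250 = 0.1420, so I = 5.78 × 0.1420 = 0.8207 µA.

I ≈ 0.821 µA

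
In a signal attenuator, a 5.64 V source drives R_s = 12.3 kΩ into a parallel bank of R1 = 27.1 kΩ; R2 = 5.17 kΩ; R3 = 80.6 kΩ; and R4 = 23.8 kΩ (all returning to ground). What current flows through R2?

Parallel bank: R_p = 1/(1/27.1 + 1/5.17 + 1/80.6 + 1/23.8) = 3.512 kΩ.
V_A = 5.64 × 3.512/15.81 = 1.253 V.
I(R2) = V_A / R2 = 1.253/5.17 = 0.2423 mA.

I ≈ 0.242 mA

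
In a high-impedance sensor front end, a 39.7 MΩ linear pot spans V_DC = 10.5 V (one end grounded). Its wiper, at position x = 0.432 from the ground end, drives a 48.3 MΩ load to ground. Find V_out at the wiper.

V_out ≈ 3.77 V

Lower segment x·R_p = 17.15 MΩ; upper segment (1−x)·R_p = 22.55 MΩ.
Lower segment in parallel with the load: 17.15 ‖ 48.3 = 12.66 MΩ.
Loaded-divider output: V_out = 10.5 × 0.3595 = 3.775 V.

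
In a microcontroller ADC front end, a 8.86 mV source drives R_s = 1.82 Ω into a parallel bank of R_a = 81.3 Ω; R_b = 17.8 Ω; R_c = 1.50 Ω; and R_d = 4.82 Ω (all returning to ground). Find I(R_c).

Parallel bank: R_p = 1/(1/81.3 + 1/17.8 + 1/1.50 + 1/4.82) = 1.061 Ω.
Node voltage V_A = V_DC · R_p/(R_s + R_p) = 8.86 × 0.3682 = 3.263 mV.
I(R_c) = V_A / R_c = 3.263/1.50 = 2.175 mA.

I ≈ 2.18 mA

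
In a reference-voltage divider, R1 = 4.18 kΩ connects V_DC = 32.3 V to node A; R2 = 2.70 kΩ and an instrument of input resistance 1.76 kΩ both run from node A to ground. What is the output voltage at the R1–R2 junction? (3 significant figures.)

First combine the lower leg with the load: R2 ‖ R_L = 1.065 kΩ.
Voltage divider with the loaded lower leg: V_out = 32.3 × 1.065/(4.18 + 1.065) = 32.3 × 0.2031 = 6.561 V.

V_out ≈ 6.56 V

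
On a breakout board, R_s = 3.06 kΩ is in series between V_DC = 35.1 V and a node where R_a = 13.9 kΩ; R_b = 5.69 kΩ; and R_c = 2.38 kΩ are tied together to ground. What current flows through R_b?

I ≈ 2.03 mA

Combine the parallel branches: R_p = (1/13.9 + 1/5.69 + 1/2.38)⁻¹ = 1.497 kΩ.
V_A by voltage divider: V_A = 35.1 × 1.497/(3.06 + 1.497) = 11.53 V.
Branch current I = V_A/R_b = 11.53/5.69 = 2.027 mA.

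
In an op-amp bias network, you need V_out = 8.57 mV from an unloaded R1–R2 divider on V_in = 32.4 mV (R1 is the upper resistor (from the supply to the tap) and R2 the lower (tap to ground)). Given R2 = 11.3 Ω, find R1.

R1 ≈ 31.4 Ω

The divider ratio is R2/(R1+R2) = 8.57/32.4 = 0.2645.
Rearranging, R1 = R2·(1−k)/k = 11.3 × 2.781 = 31.42 Ω.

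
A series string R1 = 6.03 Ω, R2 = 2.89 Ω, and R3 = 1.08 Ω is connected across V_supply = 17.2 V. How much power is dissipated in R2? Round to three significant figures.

P ≈ 8.55 W

Series current I = V_supply/ΣR = 17.2/10.00 = 1.720 A.
P(R2) = I²·R2 = (1.720)² × 2.89 = 8.550 W.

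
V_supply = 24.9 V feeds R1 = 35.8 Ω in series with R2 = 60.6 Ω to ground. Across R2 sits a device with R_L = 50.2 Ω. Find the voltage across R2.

R2 ‖ R_L = (60.6 × 50.2)/(60.6 + 50.2) = 27.46 Ω.
Now apply the divider: V_out = 24.9 × 0.4340 = 10.81 V.

V_out ≈ 10.8 V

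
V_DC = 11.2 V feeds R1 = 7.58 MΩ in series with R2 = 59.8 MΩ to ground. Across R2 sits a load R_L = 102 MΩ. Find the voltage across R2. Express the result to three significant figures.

R2 ‖ R_L = (59.8 × 102)/(59.8 + 102) = 37.70 MΩ.
Then V_out = V_DC · R2'/(R1 + R2') = 11.2 × 37.70/45.28 = 9.325 V.

V_out ≈ 9.33 V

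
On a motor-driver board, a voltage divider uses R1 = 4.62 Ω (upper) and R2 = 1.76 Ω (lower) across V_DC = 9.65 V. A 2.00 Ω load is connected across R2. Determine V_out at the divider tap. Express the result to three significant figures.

V_out ≈ 1.63 V

R2 ‖ R_L = (1.76 × 2.00)/(1.76 + 2.00) = 0.9362 Ω.
Then V_out = V_DC · R2'/(R1 + R2') = 9.65 × 0.9362/5.556 = 1.626 V.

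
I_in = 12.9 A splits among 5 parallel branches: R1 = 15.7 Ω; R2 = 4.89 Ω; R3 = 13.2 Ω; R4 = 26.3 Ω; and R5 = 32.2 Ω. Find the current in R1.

Total conductance ΣG = 1/15.7 + 1/4.89 + 1/13.2 + 1/26.3 + 1/32.2 = 0.4130 (units of 1/Ω).
R1 takes the fraction G_k/ΣG = 0.06369/0.4130 = 0.1542, so I = 12.9 × 0.1542 = 1.989 A.

I ≈ 1.99 A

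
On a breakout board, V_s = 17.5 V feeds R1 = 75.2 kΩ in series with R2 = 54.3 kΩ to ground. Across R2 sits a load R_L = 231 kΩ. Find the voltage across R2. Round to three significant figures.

R2 ‖ R_L = (54.3 × 231)/(54.3 + 231) = 43.97 kΩ.
Then V_out = V_s · R2'/(R1 + R2') = 17.5 × 43.97/119.2 = 6.457 V.
(Unloaded it would be 7.34 V; the load pulls it down.)

V_out ≈ 6.46 V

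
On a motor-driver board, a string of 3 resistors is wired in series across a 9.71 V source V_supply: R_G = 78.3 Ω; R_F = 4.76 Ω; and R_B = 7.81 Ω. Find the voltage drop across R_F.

V ≈ 0.509 V

Series total: ΣR = 78.3 + 4.76 + 7.81 = 90.87 Ω.
By the voltage-divider rule, V = 9.71 × 4.760/90.87 = 0.5086 V.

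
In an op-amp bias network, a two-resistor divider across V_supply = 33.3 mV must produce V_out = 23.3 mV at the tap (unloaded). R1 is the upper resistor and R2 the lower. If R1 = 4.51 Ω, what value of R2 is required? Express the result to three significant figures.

V_out/V_supply = R2/(R1+R2) = 0.6997.
So R2 = R1 · V_out/(V_supply − V_out) = 4.51 × 23.3/(33.3 − 23.3) = 4.51 × 2.330 = 10.51 Ω.

R2 ≈ 10.5 Ω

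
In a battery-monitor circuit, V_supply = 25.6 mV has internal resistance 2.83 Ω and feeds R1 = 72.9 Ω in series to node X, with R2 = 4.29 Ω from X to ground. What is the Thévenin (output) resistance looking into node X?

R1' = 2.83 + 72.9 = 75.73 Ω (source resistance + R1).
Looking into X with the source shorted: R_th = R1'·R2/(R1'+R2) = 75.73 × 4.29/80.02 = 4.060 Ω.

R_th ≈ 4.06 Ω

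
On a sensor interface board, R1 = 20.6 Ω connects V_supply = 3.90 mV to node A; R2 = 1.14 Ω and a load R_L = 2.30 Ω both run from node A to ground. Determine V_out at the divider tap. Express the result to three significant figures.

V_out ≈ 0.139 mV

R2 ‖ R_L = (1.14 × 2.30)/(1.14 + 2.30) = 0.7622 Ω.
Now apply the divider: V_out = 3.90 × 0.03568 = 0.1392 mV.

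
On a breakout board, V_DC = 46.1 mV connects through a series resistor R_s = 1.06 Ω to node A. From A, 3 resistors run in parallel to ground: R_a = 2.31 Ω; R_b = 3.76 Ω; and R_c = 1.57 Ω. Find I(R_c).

Equivalent of the parallel group: R_p = 0.7486 Ω.
V_A = 46.1 × 0.7486/1.809 = 19.08 mV.
Branch current I = V_A/R_c = 19.08/1.57 = 12.15 mA.

I ≈ 12.2 mA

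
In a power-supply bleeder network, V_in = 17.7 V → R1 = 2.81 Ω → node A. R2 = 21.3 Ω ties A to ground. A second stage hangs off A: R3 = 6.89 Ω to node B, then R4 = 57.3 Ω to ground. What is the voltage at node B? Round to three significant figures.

V_B ≈ 13.4 V

The second stage (R3 + R4 = 64.19 Ω) loads node A in parallel with R2.
R2 ‖ (R3+R4) = 15.99 Ω.
So V_A = 17.7 × 0.8506 = 15.05 V.
V_B = V_A × 0.8927 = 13.44 V.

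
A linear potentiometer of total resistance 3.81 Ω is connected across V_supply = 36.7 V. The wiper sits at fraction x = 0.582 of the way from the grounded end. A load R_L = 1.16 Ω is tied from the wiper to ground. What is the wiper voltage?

V_out ≈ 11.9 V

The pot divides into 1.593 Ω above the wiper and 2.217 Ω below.
(x·R_p) ‖ R_L = 0.7616 Ω.
V_out = 36.7 × 0.7616/(1.593 + 0.7616) = 11.87 V.
(Unloaded: V_out = x·V_supply = 21.4 V.)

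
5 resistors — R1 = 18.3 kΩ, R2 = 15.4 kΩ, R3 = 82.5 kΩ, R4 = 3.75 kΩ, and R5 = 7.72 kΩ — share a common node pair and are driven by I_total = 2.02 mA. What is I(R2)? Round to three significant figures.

Conductances: ΣG = 1/18.3 + 1/15.4 + 1/82.5 + 1/3.75 + 1/7.72 = 0.5279 (1/kΩ).
By the current-divider rule, I = I_total · G_k/ΣG = 2.02 × 0.1230 = 0.2485 mA.

I ≈ 0.248 mA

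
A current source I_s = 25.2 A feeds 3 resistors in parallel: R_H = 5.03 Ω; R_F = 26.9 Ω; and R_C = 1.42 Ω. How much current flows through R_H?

Conductances: ΣG = 1/5.03 + 1/26.9 + 1/1.42 = 0.9402 (1/Ω).
By the current-divider rule, I = I_s · G_k/ΣG = 25.2 × 0.2115 = 5.329 A.

I ≈ 5.33 A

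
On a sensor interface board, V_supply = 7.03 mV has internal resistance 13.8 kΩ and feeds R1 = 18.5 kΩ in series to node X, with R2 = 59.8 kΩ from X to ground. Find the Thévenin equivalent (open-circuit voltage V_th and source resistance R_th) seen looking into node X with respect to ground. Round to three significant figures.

R1' = 13.8 + 18.5 = 32.30 kΩ (source resistance + R1).
Open-circuit (no load on X): V_th = V_supply · R2/(R1' + R2) = 7.03 × 59.8/(32.30 + 59.8) = 4.565 mV.
Zeroing V_supply shorts the top of R1' to ground, so R_th = R1' ‖ R2 = 20.97 kΩ.

V_th ≈ 4.56 mV, R_th ≈ 21.0 kΩ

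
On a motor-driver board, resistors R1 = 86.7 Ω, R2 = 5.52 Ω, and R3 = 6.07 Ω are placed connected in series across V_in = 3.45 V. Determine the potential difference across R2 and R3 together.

ΣR = 86.7 + 5.52 + 6.07 = 98.29 Ω.
R_{R2..R3} = 5.52 + 6.07 = 11.59 Ω.
Voltage divider: V = V_in · (11.59 / 98.29) = 3.45 × 0.1179 = 0.4068 V.

V ≈ 0.407 V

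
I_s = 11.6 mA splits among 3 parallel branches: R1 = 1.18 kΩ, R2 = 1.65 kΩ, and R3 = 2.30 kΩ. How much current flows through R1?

ΣG = 1/1.18 + 1/1.65 + 1/2.30 = 1.888.
Current divider: I(R1) = I_s · G_k/ΣG = 11.6 × (0.8475/1.888) = 11.6 × 0.4488 = 5.206 mA.

I ≈ 5.21 mA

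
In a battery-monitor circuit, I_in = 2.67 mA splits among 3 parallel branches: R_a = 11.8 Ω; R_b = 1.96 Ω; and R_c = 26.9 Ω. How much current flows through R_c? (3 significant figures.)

I ≈ 0.157 mA

ΣG = 1/11.8 + 1/1.96 + 1/26.9 = 0.6321.
Current divider: I(R_c) = I_in · G_k/ΣG = 2.67 × (0.03717/0.6321) = 2.67 × 0.05881 = 0.1570 mA.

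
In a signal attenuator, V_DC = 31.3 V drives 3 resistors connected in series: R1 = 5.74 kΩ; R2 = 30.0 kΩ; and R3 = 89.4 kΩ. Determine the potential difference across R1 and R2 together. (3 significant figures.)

V ≈ 8.94 V

Series total: ΣR = 5.74 + 30.0 + 89.4 = 125.1 kΩ.
R_{R1..R2} = 5.74 + 30.0 = 35.74 kΩ.
By the voltage-divider rule, V = 31.3 × 35.74/125.1 = 8.939 V.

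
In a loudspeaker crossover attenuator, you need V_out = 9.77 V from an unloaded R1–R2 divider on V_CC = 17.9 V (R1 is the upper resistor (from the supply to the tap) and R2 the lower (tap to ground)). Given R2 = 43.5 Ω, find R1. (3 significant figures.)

R1 ≈ 36.2 Ω

V_out/V_CC = R2/(R1+R2) = 0.5458.
R1 = R2·(1/k − 1) = 43.5 × 0.8321 = 36.20 Ω.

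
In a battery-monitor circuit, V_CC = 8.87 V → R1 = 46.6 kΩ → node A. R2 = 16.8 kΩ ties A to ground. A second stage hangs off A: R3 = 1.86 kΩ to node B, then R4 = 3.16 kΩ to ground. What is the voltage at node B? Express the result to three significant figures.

V_B ≈ 0.428 V

Node A sees R2 in parallel with the series input of stage 2, R3 + R4 = 5.020 kΩ.
Effective lower resistance at A: R2 ‖ 5.020 = 3.865 kΩ.
V_A = 8.87 × 3.865/(46.6 + 3.865) = 0.6793 V.
Then the unloaded second divider: V_B = V_A × R4/(R3+R4) = 0.6793 × 0.6295 = 0.4276 V.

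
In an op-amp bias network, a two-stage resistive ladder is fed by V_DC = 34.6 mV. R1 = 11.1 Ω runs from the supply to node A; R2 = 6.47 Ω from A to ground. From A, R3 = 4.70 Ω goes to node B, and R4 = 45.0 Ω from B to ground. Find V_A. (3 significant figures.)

Node A sees R2 in parallel with the series input of stage 2, R3 + R4 = 49.70 Ω.
Effective lower resistance at A: R2 ‖ 49.70 = 5.725 Ω.
So V_A = 34.6 × 0.3403 = 11.77 mV.

V_A ≈ 11.8 mV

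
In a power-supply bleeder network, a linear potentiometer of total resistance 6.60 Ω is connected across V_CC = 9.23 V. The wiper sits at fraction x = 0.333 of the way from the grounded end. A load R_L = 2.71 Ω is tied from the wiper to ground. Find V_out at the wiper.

The pot divides into 4.402 Ω above the wiper and 2.198 Ω below.
R_L loads the lower segment: effective lower R = 1.214 Ω.
Then V_out = V_CC · 1.214/(4.402 + 1.214) = 1.995 V.

V_out ≈ 1.99 V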